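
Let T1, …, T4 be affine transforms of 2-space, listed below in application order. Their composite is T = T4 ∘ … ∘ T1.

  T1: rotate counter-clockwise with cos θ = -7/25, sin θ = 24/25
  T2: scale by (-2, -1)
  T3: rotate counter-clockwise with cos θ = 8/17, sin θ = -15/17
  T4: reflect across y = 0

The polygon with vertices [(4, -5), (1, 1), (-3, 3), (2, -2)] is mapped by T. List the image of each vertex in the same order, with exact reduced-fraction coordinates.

image vertices: (-3437/425, -1712/425), (241/425, 1066/425), (2211/425, 786/425), (-1474/425, -524/425)

T1 rotate counter-clockwise with cos θ = -7/25, sin θ = 24/25: (4, -5) → (92/25, 131/25); (1, 1) → (-31/25, 17/25); (-3, 3) → (-51/25, -93/25); (2, -2) → (34/25, 62/25)
T2 scale by (-2, -1): (92/25, 131/25) → (-184/25, -131/25); (-31/25, 17/25) → (62/25, -17/25); (-51/25, -93/25) → (102/25, 93/25); (34/25, 62/25) → (-68/25, -62/25)
T3 rotate counter-clockwise with cos θ = 8/17, sin θ = -15/17: (-184/25, -131/25) → (-3437/425, 1712/425); (62/25, -17/25) → (241/425, -1066/425); (102/25, 93/25) → (2211/425, -786/425); (-68/25, -62/25) → (-1474/425, 524/425)
T4 reflect across y = 0: (-3437/425, 1712/425) → (-3437/425, -1712/425); (241/425, -1066/425) → (241/425, 1066/425); (2211/425, -786/425) → (2211/425, 786/425); (-1474/425, 524/425) → (-1474/425, -524/425)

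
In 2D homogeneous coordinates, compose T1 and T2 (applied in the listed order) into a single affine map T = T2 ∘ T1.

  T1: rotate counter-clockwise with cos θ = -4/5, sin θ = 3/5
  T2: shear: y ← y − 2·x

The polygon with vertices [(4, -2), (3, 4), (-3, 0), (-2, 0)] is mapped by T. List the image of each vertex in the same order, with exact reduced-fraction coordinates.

image vertices: (-2, 8), (-24/5, 41/5), (12/5, -33/5), (8/5, -22/5)

T1 rotate counter-clockwise with cos θ = -4/5, sin θ = 3/5: (4, -2) → (-2, 4); (3, 4) → (-24/5, -7/5); (-3, 0) → (12/5, -9/5); (-2, 0) → (8/5, -6/5)
T2 shear: y ← y − 2·x: (-2, 4) → (-2, 8); (-24/5, -7/5) → (-24/5, 41/5); (12/5, -9/5) → (12/5, -33/5); (8/5, -6/5) → (8/5, -22/5)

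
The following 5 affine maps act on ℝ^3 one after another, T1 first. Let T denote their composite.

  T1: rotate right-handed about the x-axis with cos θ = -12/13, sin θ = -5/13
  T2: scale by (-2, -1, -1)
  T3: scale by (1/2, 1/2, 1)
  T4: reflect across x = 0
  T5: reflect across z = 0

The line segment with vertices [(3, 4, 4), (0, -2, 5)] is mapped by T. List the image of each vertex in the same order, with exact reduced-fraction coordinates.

T1 rotate right-handed about the x-axis with cos θ = -12/13, sin θ = -5/13: (3, 4, 4) → (3, -28/13, -68/13); (0, -2, 5) → (0, 49/13, -50/13)
T2 scale by (-2, -1, -1): (3, -28/13, -68/13) → (-6, 28/13, 68/13); (0, 49/13, -50/13) → (0, -49/13, 50/13)
T3 scale by (1/2, 1/2, 1): (-6, 28/13, 68/13) → (-3, 14/13, 68/13); (0, -49/13, 50/13) → (0, -49/26, 50/13)
T4 reflect across x = 0: (-3, 14/13, 68/13) → (3, 14/13, 68/13); (0, -49/26, 50/13) → (0, -49/26, 50/13)
T5 reflect across z = 0: (3, 14/13, 68/13) → (3, 14/13, -68/13); (0, -49/26, 50/13) → (0, -49/26, -50/13)

image vertices: (3, 14/13, -68/13), (0, -49/26, -50/13)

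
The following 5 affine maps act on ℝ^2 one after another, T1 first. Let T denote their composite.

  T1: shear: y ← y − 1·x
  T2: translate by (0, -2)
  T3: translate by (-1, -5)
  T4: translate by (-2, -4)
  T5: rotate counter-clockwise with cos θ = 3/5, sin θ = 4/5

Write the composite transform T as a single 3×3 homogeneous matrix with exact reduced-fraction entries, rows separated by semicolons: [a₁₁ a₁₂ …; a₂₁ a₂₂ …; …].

T = [7/5 -4/5 7; 1/5 3/5 -9; 0 0 1]

T1 = [1 0 0; -1 1 0; 0 0 1]
T2·T1 = [1 0 0; -1 1 -2; 0 0 1]
T3·…·T1 = [1 0 -1; -1 1 -7; 0 0 1]
T4·…·T1 = [1 0 -3; -1 1 -11; 0 0 1]
T5·…·T1 = [7/5 -4/5 7; 1/5 3/5 -9; 0 0 1]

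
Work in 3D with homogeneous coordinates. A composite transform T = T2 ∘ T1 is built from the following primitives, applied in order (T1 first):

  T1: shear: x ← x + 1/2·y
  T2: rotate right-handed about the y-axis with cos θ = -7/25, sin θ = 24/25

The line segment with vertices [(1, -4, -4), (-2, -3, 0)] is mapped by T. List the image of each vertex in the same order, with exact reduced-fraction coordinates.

image vertices: (-89/25, -4, 52/25), (49/50, -3, 84/25)

T1 shear: x ← x + 1/2·y: (1, -4, -4) → (-1, -4, -4); (-2, -3, 0) → (-7/2, -3, 0)
T2 rotate right-handed about the y-axis with cos θ = -7/25, sin θ = 24/25: (-1, -4, -4) → (-89/25, -4, 52/25); (-7/2, -3, 0) → (49/50, -3, 84/25)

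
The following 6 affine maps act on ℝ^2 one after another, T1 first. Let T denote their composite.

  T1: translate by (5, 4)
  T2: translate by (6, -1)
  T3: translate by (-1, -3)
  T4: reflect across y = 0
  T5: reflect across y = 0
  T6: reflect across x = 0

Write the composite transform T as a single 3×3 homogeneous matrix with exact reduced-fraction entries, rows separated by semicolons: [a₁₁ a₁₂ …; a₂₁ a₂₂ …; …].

T = [-1 0 -10; 0 1 0; 0 0 1]

T1 = [1 0 5; 0 1 4; 0 0 1]
T2·T1 = [1 0 11; 0 1 3; 0 0 1]
T3·…·T1 = [1 0 10; 0 1 0; 0 0 1]
T4·…·T1 = [1 0 10; 0 -1 0; 0 0 1]
T5·…·T1 = [1 0 10; 0 1 0; 0 0 1]
T6·…·T1 = [-1 0 -10; 0 1 0; 0 0 1]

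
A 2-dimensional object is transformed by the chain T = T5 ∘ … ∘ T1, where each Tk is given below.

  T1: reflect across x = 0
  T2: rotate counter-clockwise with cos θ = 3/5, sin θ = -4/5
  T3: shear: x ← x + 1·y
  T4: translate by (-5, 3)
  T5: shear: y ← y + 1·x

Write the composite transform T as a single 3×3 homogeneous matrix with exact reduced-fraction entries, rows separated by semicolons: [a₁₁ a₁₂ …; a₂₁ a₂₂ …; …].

T1 = [-1 0 0; 0 1 0; 0 0 1]
T2·T1 = [-3/5 4/5 0; 4/5 3/5 0; 0 0 1]
T3·…·T1 = [1/5 7/5 0; 4/5 3/5 0; 0 0 1]
T4·…·T1 = [1/5 7/5 -5; 4/5 3/5 3; 0 0 1]
T5·…·T1 = [1/5 7/5 -5; 1 2 -2; 0 0 1]

T = [1/5 7/5 -5; 1 2 -2; 0 0 1]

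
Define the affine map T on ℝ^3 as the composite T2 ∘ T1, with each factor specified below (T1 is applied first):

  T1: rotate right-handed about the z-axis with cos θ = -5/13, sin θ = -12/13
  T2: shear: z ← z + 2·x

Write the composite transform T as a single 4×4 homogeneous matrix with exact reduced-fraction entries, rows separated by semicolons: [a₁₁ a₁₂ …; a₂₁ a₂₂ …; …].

T = [-5/13 12/13 0 0; -12/13 -5/13 0 0; -10/13 24/13 1 0; 0 0 0 1]

T1 = [-5/13 12/13 0 0; -12/13 -5/13 0 0; 0 0 1 0; 0 0 0 1]
T2·T1 = [-5/13 12/13 0 0; -12/13 -5/13 0 0; -10/13 24/13 1 0; 0 0 0 1]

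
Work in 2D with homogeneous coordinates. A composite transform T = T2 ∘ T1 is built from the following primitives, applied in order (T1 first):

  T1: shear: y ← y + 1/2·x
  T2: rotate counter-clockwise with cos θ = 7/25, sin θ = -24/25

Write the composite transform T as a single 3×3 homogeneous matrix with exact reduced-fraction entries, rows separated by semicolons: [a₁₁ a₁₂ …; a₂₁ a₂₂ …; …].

T1 = [1 0 0; 1/2 1 0; 0 0 1]
T2·T1 = [19/25 24/25 0; -41/50 7/25 0; 0 0 1]

T = [19/25 24/25 0; -41/50 7/25 0; 0 0 1]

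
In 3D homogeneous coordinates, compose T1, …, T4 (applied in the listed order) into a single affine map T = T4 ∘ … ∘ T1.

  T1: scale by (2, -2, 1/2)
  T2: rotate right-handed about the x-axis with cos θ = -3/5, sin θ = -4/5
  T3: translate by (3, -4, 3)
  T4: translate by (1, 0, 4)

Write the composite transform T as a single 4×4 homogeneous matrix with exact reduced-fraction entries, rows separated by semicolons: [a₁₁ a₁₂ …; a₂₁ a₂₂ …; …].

T = [2 0 0 4; 0 6/5 2/5 -4; 0 8/5 -3/10 7; 0 0 0 1]

T1 = [2 0 0 0; 0 -2 0 0; 0 0 1/2 0; 0 0 0 1]
T2·T1 = [2 0 0 0; 0 6/5 2/5 0; 0 8/5 -3/10 0; 0 0 0 1]
T3·…·T1 = [2 0 0 3; 0 6/5 2/5 -4; 0 8/5 -3/10 3; 0 0 0 1]
T4·…·T1 = [2 0 0 4; 0 6/5 2/5 -4; 0 8/5 -3/10 7; 0 0 0 1]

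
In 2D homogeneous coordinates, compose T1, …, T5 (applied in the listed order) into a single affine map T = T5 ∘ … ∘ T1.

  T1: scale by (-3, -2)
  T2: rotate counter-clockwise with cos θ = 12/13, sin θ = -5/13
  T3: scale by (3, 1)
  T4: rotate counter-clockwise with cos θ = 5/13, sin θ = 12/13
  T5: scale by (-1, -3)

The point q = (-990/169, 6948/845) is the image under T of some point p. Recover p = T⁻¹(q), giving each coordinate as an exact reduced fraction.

T1 = [-3 0 0; 0 -2 0; 0 0 1]
T2·T1 = [-36/13 -10/13 0; 15/13 -24/13 0; 0 0 1]
T3·…·T1 = [-108/13 -30/13 0; 15/13 -24/13 0; 0 0 1]
T4·…·T1 = [-720/169 138/169 0; -1221/169 -480/169 0; 0 0 1]
T5·…·T1 = [720/169 -138/169 0; 3663/169 1440/169 0; 0 0 1]
det M = 54; M⁻¹ = [80/507 23/1521 0; -407/1014 40/507 0; 0 0 1]
M⁻¹ · (-990/169, 6948/845)ᵀ = (-4/5, 3)ᵀ

p = (-4/5, 3)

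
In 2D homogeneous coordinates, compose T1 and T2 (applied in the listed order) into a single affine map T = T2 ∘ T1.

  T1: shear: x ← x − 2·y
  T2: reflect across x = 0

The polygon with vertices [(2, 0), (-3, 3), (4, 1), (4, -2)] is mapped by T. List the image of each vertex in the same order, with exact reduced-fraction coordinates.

image vertices: (-2, 0), (9, 3), (-2, 1), (-8, -2)

T1 shear: x ← x − 2·y: (2, 0) → (2, 0); (-3, 3) → (-9, 3); (4, 1) → (2, 1); (4, -2) → (8, -2)
T2 reflect across x = 0: (2, 0) → (-2, 0); (-9, 3) → (9, 3); (2, 1) → (-2, 1); (8, -2) → (-8, -2)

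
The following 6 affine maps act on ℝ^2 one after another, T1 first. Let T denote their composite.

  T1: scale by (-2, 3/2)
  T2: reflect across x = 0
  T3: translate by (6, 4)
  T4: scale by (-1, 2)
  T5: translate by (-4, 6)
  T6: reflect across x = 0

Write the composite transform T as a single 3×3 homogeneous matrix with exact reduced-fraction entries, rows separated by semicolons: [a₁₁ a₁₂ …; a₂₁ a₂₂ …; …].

T1 = [-2 0 0; 0 3/2 0; 0 0 1]
T2·T1 = [2 0 0; 0 3/2 0; 0 0 1]
T3·…·T1 = [2 0 6; 0 3/2 4; 0 0 1]
T4·…·T1 = [-2 0 -6; 0 3 8; 0 0 1]
T5·…·T1 = [-2 0 -10; 0 3 14; 0 0 1]
T6·…·T1 = [2 0 10; 0 3 14; 0 0 1]

T = [2 0 10; 0 3 14; 0 0 1]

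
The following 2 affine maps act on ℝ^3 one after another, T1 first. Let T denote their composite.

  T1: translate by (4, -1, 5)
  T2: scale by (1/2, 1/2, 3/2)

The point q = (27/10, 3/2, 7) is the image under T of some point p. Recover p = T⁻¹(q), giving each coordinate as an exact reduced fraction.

p = (7/5, 4, -1/3)

T1 = [1 0 0 4; 0 1 0 -1; 0 0 1 5; 0 0 0 1]
T2·T1 = [1/2 0 0 2; 0 1/2 0 -1/2; 0 0 3/2 15/2; 0 0 0 1]
det M = 3/8; M⁻¹ = [2 0 0 -4; 0 2 0 1; 0 0 2/3 -5; 0 0 0 1]
M⁻¹ · (27/10, 3/2, 7)ᵀ = (7/5, 4, -1/3)ᵀ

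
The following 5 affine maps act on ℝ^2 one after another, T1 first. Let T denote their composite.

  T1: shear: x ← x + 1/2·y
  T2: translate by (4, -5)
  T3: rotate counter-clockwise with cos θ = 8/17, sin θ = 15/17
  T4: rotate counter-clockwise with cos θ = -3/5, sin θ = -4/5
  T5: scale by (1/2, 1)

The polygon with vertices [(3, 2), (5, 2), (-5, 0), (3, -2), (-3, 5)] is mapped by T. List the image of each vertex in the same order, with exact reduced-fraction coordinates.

image vertices: (57/170, -724/85), (129/170, -878/85), (-421/170, -103/85), (-19/10, -42/5), (63/85, -539/170)

T1 shear: x ← x + 1/2·y: (3, 2) → (4, 2); (5, 2) → (6, 2); (-5, 0) → (-5, 0); (3, -2) → (2, -2); (-3, 5) → (-1/2, 5)
T2 translate by (4, -5): (4, 2) → (8, -3); (6, 2) → (10, -3); (-5, 0) → (-1, -5); (2, -2) → (6, -7); (-1/2, 5) → (7/2, 0)
T3 rotate counter-clockwise with cos θ = 8/17, sin θ = 15/17: (8, -3) → (109/17, 96/17); (10, -3) → (125/17, 126/17); (-1, -5) → (67/17, -55/17); (6, -7) → (9, 2); (7/2, 0) → (28/17, 105/34)
T4 rotate counter-clockwise with cos θ = -3/5, sin θ = -4/5: (109/17, 96/17) → (57/85, -724/85); (125/17, 126/17) → (129/85, -878/85); (67/17, -55/17) → (-421/85, -103/85); (9, 2) → (-19/5, -42/5); (28/17, 105/34) → (126/85, -539/170)
T5 scale by (1/2, 1): (57/85, -724/85) → (57/170, -724/85); (129/85, -878/85) → (129/170, -878/85); (-421/85, -103/85) → (-421/170, -103/85); (-19/5, -42/5) → (-19/10, -42/5); (126/85, -539/170) → (63/85, -539/170)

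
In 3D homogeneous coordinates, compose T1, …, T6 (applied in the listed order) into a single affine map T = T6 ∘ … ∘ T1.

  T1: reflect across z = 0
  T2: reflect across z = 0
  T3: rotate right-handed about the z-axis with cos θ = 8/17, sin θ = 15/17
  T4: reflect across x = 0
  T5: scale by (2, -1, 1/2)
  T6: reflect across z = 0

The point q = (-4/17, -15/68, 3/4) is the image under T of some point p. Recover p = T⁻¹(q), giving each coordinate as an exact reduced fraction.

p = (1/4, 0, -3/2)

T1 = [1 0 0 0; 0 1 0 0; 0 0 -1 0; 0 0 0 1]
T2·T1 = [1 0 0 0; 0 1 0 0; 0 0 1 0; 0 0 0 1]
T3·…·T1 = [8/17 -15/17 0 0; 15/17 8/17 0 0; 0 0 1 0; 0 0 0 1]
T4·…·T1 = [-8/17 15/17 0 0; 15/17 8/17 0 0; 0 0 1 0; 0 0 0 1]
T5·…·T1 = [-16/17 30/17 0 0; -15/17 -8/17 0 0; 0 0 1/2 0; 0 0 0 1]
T6·…·T1 = [-16/17 30/17 0 0; -15/17 -8/17 0 0; 0 0 -1/2 0; 0 0 0 1]
det M = -1; M⁻¹ = [-4/17 -15/17 0 0; 15/34 -8/17 0 0; 0 0 -2 0; 0 0 0 1]
M⁻¹ · (-4/17, -15/68, 3/4)ᵀ = (1/4, 0, -3/2)ᵀ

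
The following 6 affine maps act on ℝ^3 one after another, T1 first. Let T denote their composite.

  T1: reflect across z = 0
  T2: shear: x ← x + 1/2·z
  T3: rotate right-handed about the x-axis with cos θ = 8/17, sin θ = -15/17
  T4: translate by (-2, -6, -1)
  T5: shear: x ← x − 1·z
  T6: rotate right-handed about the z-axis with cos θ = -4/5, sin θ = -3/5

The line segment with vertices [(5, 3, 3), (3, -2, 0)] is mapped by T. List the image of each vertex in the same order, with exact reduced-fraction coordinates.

T1 reflect across z = 0: (5, 3, 3) → (5, 3, -3); (3, -2, 0) → (3, -2, 0)
T2 shear: x ← x + 1/2·z: (5, 3, -3) → (7/2, 3, -3); (3, -2, 0) → (3, -2, 0)
T3 rotate right-handed about the x-axis with cos θ = 8/17, sin θ = -15/17: (7/2, 3, -3) → (7/2, -21/17, -69/17); (3, -2, 0) → (3, -16/17, 30/17)
T4 translate by (-2, -6, -1): (7/2, -21/17, -69/17) → (3/2, -123/17, -86/17); (3, -16/17, 30/17) → (1, -118/17, 13/17)
T5 shear: x ← x − 1·z: (3/2, -123/17, -86/17) → (223/34, -123/17, -86/17); (1, -118/17, 13/17) → (4/17, -118/17, 13/17)
T6 rotate right-handed about the z-axis with cos θ = -4/5, sin θ = -3/5: (223/34, -123/17, -86/17) → (-163/17, 63/34, -86/17); (4/17, -118/17, 13/17) → (-74/17, 92/17, 13/17)

image vertices: (-163/17, 63/34, -86/17), (-74/17, 92/17, 13/17)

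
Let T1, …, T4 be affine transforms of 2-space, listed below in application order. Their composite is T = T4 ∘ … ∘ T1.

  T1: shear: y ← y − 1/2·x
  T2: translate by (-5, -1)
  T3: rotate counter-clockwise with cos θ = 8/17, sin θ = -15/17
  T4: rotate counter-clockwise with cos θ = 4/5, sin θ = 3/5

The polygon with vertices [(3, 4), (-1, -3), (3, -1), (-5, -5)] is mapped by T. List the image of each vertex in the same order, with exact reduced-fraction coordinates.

image vertices: (-20/17, 75/34), (-588/85, -107/170), (-56/17, -79/34), (-896/85, 181/170)

T1 shear: y ← y − 1/2·x: (3, 4) → (3, 5/2); (-1, -3) → (-1, -5/2); (3, -1) → (3, -5/2); (-5, -5) → (-5, -5/2)
T2 translate by (-5, -1): (3, 5/2) → (-2, 3/2); (-1, -5/2) → (-6, -7/2); (3, -5/2) → (-2, -7/2); (-5, -5/2) → (-10, -7/2)
T3 rotate counter-clockwise with cos θ = 8/17, sin θ = -15/17: (-2, 3/2) → (13/34, 42/17); (-6, -7/2) → (-201/34, 62/17); (-2, -7/2) → (-137/34, 2/17); (-10, -7/2) → (-265/34, 122/17)
T4 rotate counter-clockwise with cos θ = 4/5, sin θ = 3/5: (13/34, 42/17) → (-20/17, 75/34); (-201/34, 62/17) → (-588/85, -107/170); (-137/34, 2/17) → (-56/17, -79/34); (-265/34, 122/17) → (-896/85, 181/170)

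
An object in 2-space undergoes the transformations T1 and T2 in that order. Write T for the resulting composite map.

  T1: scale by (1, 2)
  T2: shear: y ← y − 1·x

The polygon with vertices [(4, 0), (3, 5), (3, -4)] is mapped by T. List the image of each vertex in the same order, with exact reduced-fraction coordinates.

image vertices: (4, -4), (3, 7), (3, -11)

T1 scale by (1, 2): (4, 0) → (4, 0); (3, 5) → (3, 10); (3, -4) → (3, -8)
T2 shear: y ← y − 1·x: (4, 0) → (4, -4); (3, 10) → (3, 7); (3, -8) → (3, -11)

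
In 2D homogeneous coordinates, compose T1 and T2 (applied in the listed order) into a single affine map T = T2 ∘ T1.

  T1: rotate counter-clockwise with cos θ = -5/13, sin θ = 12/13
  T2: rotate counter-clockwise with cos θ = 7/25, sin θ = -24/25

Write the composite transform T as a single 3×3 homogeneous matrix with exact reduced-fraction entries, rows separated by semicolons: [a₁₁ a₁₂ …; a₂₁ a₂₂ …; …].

T = [253/325 -204/325 0; 204/325 253/325 0; 0 0 1]

T1 = [-5/13 -12/13 0; 12/13 -5/13 0; 0 0 1]
T2·T1 = [253/325 -204/325 0; 204/325 253/325 0; 0 0 1]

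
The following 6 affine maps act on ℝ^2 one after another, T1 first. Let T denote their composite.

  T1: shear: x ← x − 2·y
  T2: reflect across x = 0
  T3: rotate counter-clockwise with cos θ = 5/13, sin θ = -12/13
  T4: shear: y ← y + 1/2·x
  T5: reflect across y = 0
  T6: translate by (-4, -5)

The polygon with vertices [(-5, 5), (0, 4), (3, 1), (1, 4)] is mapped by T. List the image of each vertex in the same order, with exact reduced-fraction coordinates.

T1 shear: x ← x − 2·y: (-5, 5) → (-15, 5); (0, 4) → (-8, 4); (3, 1) → (1, 1); (1, 4) → (-7, 4)
T2 reflect across x = 0: (-15, 5) → (15, 5); (-8, 4) → (8, 4); (1, 1) → (-1, 1); (-7, 4) → (7, 4)
T3 rotate counter-clockwise with cos θ = 5/13, sin θ = -12/13: (15, 5) → (135/13, -155/13); (8, 4) → (88/13, -76/13); (-1, 1) → (7/13, 17/13); (7, 4) → (83/13, -64/13)
T4 shear: y ← y + 1/2·x: (135/13, -155/13) → (135/13, -175/26); (88/13, -76/13) → (88/13, -32/13); (7/13, 17/13) → (7/13, 41/26); (83/13, -64/13) → (83/13, -45/26)
T5 reflect across y = 0: (135/13, -175/26) → (135/13, 175/26); (88/13, -32/13) → (88/13, 32/13); (7/13, 41/26) → (7/13, -41/26); (83/13, -45/26) → (83/13, 45/26)
T6 translate by (-4, -5): (135/13, 175/26) → (83/13, 45/26); (88/13, 32/13) → (36/13, -33/13); (7/13, -41/26) → (-45/13, -171/26); (83/13, 45/26) → (31/13, -85/26)

image vertices: (83/13, 45/26), (36/13, -33/13), (-45/13, -171/26), (31/13, -85/26)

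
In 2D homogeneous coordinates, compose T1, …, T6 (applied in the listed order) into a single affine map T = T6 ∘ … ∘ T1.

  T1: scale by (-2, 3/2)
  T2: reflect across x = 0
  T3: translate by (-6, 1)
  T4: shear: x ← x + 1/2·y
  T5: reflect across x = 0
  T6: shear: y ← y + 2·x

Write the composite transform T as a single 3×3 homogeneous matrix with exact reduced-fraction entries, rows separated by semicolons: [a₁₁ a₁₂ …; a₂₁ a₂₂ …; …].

T1 = [-2 0 0; 0 3/2 0; 0 0 1]
T2·T1 = [2 0 0; 0 3/2 0; 0 0 1]
T3·…·T1 = [2 0 -6; 0 3/2 1; 0 0 1]
T4·…·T1 = [2 3/4 -11/2; 0 3/2 1; 0 0 1]
T5·…·T1 = [-2 -3/4 11/2; 0 3/2 1; 0 0 1]
T6·…·T1 = [-2 -3/4 11/2; -4 0 12; 0 0 1]

T = [-2 -3/4 11/2; -4 0 12; 0 0 1]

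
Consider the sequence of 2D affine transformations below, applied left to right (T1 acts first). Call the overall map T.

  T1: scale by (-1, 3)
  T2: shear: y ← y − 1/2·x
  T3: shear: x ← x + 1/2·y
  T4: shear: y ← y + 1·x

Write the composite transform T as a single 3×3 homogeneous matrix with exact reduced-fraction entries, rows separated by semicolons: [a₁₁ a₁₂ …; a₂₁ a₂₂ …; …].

T = [-3/4 3/2 0; -1/4 9/2 0; 0 0 1]

T1 = [-1 0 0; 0 3 0; 0 0 1]
T2·T1 = [-1 0 0; 1/2 3 0; 0 0 1]
T3·…·T1 = [-3/4 3/2 0; 1/2 3 0; 0 0 1]
T4·…·T1 = [-3/4 3/2 0; -1/4 9/2 0; 0 0 1]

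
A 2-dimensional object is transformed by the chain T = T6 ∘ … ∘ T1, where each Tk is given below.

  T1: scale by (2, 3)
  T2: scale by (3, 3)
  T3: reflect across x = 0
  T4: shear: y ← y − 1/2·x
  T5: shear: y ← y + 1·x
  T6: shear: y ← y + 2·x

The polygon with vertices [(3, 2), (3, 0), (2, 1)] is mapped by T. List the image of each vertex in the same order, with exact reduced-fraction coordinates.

image vertices: (-18, -27), (-18, -45), (-12, -21)

T1 scale by (2, 3): (3, 2) → (6, 6); (3, 0) → (6, 0); (2, 1) → (4, 3)
T2 scale by (3, 3): (6, 6) → (18, 18); (6, 0) → (18, 0); (4, 3) → (12, 9)
T3 reflect across x = 0: (18, 18) → (-18, 18); (18, 0) → (-18, 0); (12, 9) → (-12, 9)
T4 shear: y ← y − 1/2·x: (-18, 18) → (-18, 27); (-18, 0) → (-18, 9); (-12, 9) → (-12, 15)
T5 shear: y ← y + 1·x: (-18, 27) → (-18, 9); (-18, 9) → (-18, -9); (-12, 15) → (-12, 3)
T6 shear: y ← y + 2·x: (-18, 9) → (-18, -27); (-18, -9) → (-18, -45); (-12, 3) → (-12, -21)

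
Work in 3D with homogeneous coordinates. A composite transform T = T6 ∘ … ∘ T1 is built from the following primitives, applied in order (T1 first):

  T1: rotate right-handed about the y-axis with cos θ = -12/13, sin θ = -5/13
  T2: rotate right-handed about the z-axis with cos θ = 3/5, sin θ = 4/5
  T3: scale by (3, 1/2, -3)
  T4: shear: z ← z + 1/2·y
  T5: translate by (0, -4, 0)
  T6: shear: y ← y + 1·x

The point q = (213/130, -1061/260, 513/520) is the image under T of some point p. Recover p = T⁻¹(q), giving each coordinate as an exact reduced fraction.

p = (2, -5/2, 3/2)

T1 = [-12/13 0 -5/13 0; 0 1 0 0; 5/13 0 -12/13 0; 0 0 0 1]
T2·T1 = [-36/65 -4/5 -3/13 0; -48/65 3/5 -4/13 0; 5/13 0 -12/13 0; 0 0 0 1]
T3·…·T1 = [-108/65 -12/5 -9/13 0; -24/65 3/10 -2/13 0; -15/13 0 36/13 0; 0 0 0 1]
T4·…·T1 = [-108/65 -12/5 -9/13 0; -24/65 3/10 -2/13 0; -87/65 3/20 35/13 0; 0 0 0 1]
T5·…·T1 = [-108/65 -12/5 -9/13 0; -24/65 3/10 -2/13 -4; -87/65 3/20 35/13 0; 0 0 0 1]
T6·…·T1 = [-108/65 -12/5 -9/13 0; -132/65 -21/10 -11/13 -4; -87/65 3/20 35/13 0; 0 0 0 1]
det M = -9/2; M⁻¹ = [479/390 -551/390 -5/39 -1102/195; -22/15 6/5 0 24/5; 9/13 -10/13 4/13 -40/13; 0 0 0 1]
M⁻¹ · (213/130, -1061/260, 513/520)ᵀ = (2, -5/2, 3/2)ᵀ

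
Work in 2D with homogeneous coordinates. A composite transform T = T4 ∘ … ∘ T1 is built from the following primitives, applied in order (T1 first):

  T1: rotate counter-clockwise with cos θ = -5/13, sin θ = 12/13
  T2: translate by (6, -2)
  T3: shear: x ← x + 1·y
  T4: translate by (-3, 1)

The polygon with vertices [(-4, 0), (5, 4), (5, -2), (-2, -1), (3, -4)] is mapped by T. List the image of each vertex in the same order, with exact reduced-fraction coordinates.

image vertices: (-15/13, -61/13), (-20/13, 27/13), (82/13, 57/13), (16/13, -32/13), (102/13, 43/13)

T1 rotate counter-clockwise with cos θ = -5/13, sin θ = 12/13: (-4, 0) → (20/13, -48/13); (5, 4) → (-73/13, 40/13); (5, -2) → (-1/13, 70/13); (-2, -1) → (22/13, -19/13); (3, -4) → (33/13, 56/13)
T2 translate by (6, -2): (20/13, -48/13) → (98/13, -74/13); (-73/13, 40/13) → (5/13, 14/13); (-1/13, 70/13) → (77/13, 44/13); (22/13, -19/13) → (100/13, -45/13); (33/13, 56/13) → (111/13, 30/13)
T3 shear: x ← x + 1·y: (98/13, -74/13) → (24/13, -74/13); (5/13, 14/13) → (19/13, 14/13); (77/13, 44/13) → (121/13, 44/13); (100/13, -45/13) → (55/13, -45/13); (111/13, 30/13) → (141/13, 30/13)
T4 translate by (-3, 1): (24/13, -74/13) → (-15/13, -61/13); (19/13, 14/13) → (-20/13, 27/13); (121/13, 44/13) → (82/13, 57/13); (55/13, -45/13) → (16/13, -32/13); (141/13, 30/13) → (102/13, 43/13)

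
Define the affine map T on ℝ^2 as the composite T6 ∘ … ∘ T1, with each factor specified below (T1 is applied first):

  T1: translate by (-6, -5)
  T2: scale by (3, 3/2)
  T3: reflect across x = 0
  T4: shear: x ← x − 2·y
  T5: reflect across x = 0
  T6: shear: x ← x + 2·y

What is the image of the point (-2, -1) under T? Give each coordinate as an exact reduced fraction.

T1 translate by (-6, -5): (-2, -1) → (-8, -6)
T2 scale by (3, 3/2): (-8, -6) → (-24, -9)
T3 reflect across x = 0: (-24, -9) → (24, -9)
T4 shear: x ← x − 2·y: (24, -9) → (42, -9)
T5 reflect across x = 0: (42, -9) → (-42, -9)
T6 shear: x ← x + 2·y: (-42, -9) → (-60, -9)

T(p) = (-60, -9)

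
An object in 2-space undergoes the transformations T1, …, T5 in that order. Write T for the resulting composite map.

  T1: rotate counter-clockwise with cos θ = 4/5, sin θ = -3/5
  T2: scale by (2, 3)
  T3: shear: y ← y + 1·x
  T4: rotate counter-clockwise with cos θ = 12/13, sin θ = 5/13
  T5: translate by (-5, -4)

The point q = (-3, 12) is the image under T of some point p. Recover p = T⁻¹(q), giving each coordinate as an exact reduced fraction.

T1 = [4/5 3/5 0; -3/5 4/5 0; 0 0 1]
T2·T1 = [8/5 6/5 0; -9/5 12/5 0; 0 0 1]
T3·…·T1 = [8/5 6/5 0; -1/5 18/5 0; 0 0 1]
T4·…·T1 = [101/65 -18/65 0; 28/65 246/65 0; 0 0 1]
T5·…·T1 = [101/65 -18/65 -5; 28/65 246/65 -4; 0 0 1]
det M = 6; M⁻¹ = [41/65 3/65 217/65; -14/195 101/390 44/65; 0 0 1]
M⁻¹ · (-3, 12)ᵀ = (2, 4)ᵀ

p = (2, 4)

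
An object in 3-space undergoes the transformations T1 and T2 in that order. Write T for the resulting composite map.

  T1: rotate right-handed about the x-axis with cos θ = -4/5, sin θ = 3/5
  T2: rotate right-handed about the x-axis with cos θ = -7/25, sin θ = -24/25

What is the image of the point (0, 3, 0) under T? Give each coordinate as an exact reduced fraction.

T(p) = (0, 12/5, 9/5)

T1 rotate right-handed about the x-axis with cos θ = -4/5, sin θ = 3/5: (0, 3, 0) → (0, -12/5, 9/5)
T2 rotate right-handed about the x-axis with cos θ = -7/25, sin θ = -24/25: (0, -12/5, 9/5) → (0, 12/5, 9/5)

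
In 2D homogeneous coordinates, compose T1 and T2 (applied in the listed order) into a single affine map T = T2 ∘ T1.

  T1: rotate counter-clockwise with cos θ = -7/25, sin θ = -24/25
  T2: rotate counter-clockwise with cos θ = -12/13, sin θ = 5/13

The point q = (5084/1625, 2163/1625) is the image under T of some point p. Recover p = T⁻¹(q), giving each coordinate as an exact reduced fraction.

T1 = [-7/25 24/25 0; -24/25 -7/25 0; 0 0 1]
T2·T1 = [204/325 -253/325 0; 253/325 204/325 0; 0 0 1]
det M = 1; M⁻¹ = [204/325 253/325 0; -253/325 204/325 0; 0 0 1]
M⁻¹ · (5084/1625, 2163/1625)ᵀ = (3, -8/5)ᵀ

p = (3, -8/5)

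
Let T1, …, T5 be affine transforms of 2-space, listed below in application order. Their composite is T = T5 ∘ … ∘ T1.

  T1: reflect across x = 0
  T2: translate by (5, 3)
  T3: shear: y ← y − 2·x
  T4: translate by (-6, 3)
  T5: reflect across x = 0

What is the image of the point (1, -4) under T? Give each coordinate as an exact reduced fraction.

T1 reflect across x = 0: (1, -4) → (-1, -4)
T2 translate by (5, 3): (-1, -4) → (4, -1)
T3 shear: y ← y − 2·x: (4, -1) → (4, -9)
T4 translate by (-6, 3): (4, -9) → (-2, -6)
T5 reflect across x = 0: (-2, -6) → (2, -6)

T(p) = (2, -6)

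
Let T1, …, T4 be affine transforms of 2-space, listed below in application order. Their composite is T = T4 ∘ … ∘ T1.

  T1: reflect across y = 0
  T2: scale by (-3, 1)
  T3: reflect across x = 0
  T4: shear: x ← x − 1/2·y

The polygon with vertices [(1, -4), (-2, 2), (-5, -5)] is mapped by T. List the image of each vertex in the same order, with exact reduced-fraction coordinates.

image vertices: (1, 4), (-5, -2), (-35/2, 5)

T1 reflect across y = 0: (1, -4) → (1, 4); (-2, 2) → (-2, -2); (-5, -5) → (-5, 5)
T2 scale by (-3, 1): (1, 4) → (-3, 4); (-2, -2) → (6, -2); (-5, 5) → (15, 5)
T3 reflect across x = 0: (-3, 4) → (3, 4); (6, -2) → (-6, -2); (15, 5) → (-15, 5)
T4 shear: x ← x − 1/2·y: (3, 4) → (1, 4); (-6, -2) → (-5, -2); (-15, 5) → (-35/2, 5)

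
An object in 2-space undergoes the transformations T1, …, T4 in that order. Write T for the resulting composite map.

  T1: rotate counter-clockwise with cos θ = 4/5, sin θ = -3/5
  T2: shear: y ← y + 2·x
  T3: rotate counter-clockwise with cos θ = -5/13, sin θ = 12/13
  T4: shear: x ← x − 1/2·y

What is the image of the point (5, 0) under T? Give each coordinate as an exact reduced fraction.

T1 rotate counter-clockwise with cos θ = 4/5, sin θ = -3/5: (5, 0) → (4, -3)
T2 shear: y ← y + 2·x: (4, -3) → (4, 5)
T3 rotate counter-clockwise with cos θ = -5/13, sin θ = 12/13: (4, 5) → (-80/13, 23/13)
T4 shear: x ← x − 1/2·y: (-80/13, 23/13) → (-183/26, 23/13)

T(p) = (-183/26, 23/13)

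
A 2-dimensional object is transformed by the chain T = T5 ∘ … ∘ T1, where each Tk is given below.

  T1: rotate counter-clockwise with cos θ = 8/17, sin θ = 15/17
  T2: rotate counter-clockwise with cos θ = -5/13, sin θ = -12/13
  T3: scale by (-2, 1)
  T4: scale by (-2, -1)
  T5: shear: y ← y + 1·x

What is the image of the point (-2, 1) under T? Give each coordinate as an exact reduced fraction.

T1 rotate counter-clockwise with cos θ = 8/17, sin θ = 15/17: (-2, 1) → (-31/17, -22/17)
T2 rotate counter-clockwise with cos θ = -5/13, sin θ = -12/13: (-31/17, -22/17) → (-109/221, 482/221)
T3 scale by (-2, 1): (-109/221, 482/221) → (218/221, 482/221)
T4 scale by (-2, -1): (218/221, 482/221) → (-436/221, -482/221)
T5 shear: y ← y + 1·x: (-436/221, -482/221) → (-436/221, -54/13)

T(p) = (-436/221, -54/13)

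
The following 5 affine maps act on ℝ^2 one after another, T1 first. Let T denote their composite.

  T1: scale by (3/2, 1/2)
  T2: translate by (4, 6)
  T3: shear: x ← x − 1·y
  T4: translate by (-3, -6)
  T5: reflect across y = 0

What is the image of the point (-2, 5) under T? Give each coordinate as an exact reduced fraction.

T(p) = (-21/2, -5/2)

T1 scale by (3/2, 1/2): (-2, 5) → (-3, 5/2)
T2 translate by (4, 6): (-3, 5/2) → (1, 17/2)
T3 shear: x ← x − 1·y: (1, 17/2) → (-15/2, 17/2)
T4 translate by (-3, -6): (-15/2, 17/2) → (-21/2, 5/2)
T5 reflect across y = 0: (-21/2, 5/2) → (-21/2, -5/2)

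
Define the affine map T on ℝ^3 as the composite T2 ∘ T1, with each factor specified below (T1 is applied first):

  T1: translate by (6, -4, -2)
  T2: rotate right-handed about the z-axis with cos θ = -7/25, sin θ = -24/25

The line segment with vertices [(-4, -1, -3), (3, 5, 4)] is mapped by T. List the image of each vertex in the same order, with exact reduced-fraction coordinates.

T1 translate by (6, -4, -2): (-4, -1, -3) → (2, -5, -5); (3, 5, 4) → (9, 1, 2)
T2 rotate right-handed about the z-axis with cos θ = -7/25, sin θ = -24/25: (2, -5, -5) → (-134/25, -13/25, -5); (9, 1, 2) → (-39/25, -223/25, 2)

image vertices: (-134/25, -13/25, -5), (-39/25, -223/25, 2)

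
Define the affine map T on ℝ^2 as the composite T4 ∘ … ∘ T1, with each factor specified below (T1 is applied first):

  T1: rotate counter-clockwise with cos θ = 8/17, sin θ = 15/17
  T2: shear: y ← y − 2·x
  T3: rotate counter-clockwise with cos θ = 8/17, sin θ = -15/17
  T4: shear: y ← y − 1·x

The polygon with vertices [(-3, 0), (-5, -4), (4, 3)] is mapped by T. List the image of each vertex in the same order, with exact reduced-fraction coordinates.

image vertices: (-147/289, 531/289), (-2045/289, 569/289), (1546/289, -471/289)

T1 rotate counter-clockwise with cos θ = 8/17, sin θ = 15/17: (-3, 0) → (-24/17, -45/17); (-5, -4) → (20/17, -107/17); (4, 3) → (-13/17, 84/17)
T2 shear: y ← y − 2·x: (-24/17, -45/17) → (-24/17, 3/17); (20/17, -107/17) → (20/17, -147/17); (-13/17, 84/17) → (-13/17, 110/17)
T3 rotate counter-clockwise with cos θ = 8/17, sin θ = -15/17: (-24/17, 3/17) → (-147/289, 384/289); (20/17, -147/17) → (-2045/289, -1476/289); (-13/17, 110/17) → (1546/289, 1075/289)
T4 shear: y ← y − 1·x: (-147/289, 384/289) → (-147/289, 531/289); (-2045/289, -1476/289) → (-2045/289, 569/289); (1546/289, 1075/289) → (1546/289, -471/289)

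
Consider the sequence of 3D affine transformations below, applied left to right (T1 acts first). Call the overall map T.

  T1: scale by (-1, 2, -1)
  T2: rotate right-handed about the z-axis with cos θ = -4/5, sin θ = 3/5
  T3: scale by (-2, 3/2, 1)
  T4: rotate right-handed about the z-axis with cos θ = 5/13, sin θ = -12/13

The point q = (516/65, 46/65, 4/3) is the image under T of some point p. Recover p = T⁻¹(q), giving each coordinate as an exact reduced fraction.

p = (-4, -5/3, -4/3)

T1 = [-1 0 0 0; 0 2 0 0; 0 0 -1 0; 0 0 0 1]
T2·T1 = [4/5 -6/5 0 0; -3/5 -8/5 0 0; 0 0 -1 0; 0 0 0 1]
T3·…·T1 = [-8/5 12/5 0 0; -9/10 -12/5 0 0; 0 0 -1 0; 0 0 0 1]
T4·…·T1 = [-94/65 -84/65 0 0; 147/130 -204/65 0 0; 0 0 -1 0; 0 0 0 1]
det M = -6; M⁻¹ = [-34/65 14/65 0 0; -49/260 -47/195 0 0; 0 0 -1 0; 0 0 0 1]
M⁻¹ · (516/65, 46/65, 4/3)ᵀ = (-4, -5/3, -4/3)ᵀ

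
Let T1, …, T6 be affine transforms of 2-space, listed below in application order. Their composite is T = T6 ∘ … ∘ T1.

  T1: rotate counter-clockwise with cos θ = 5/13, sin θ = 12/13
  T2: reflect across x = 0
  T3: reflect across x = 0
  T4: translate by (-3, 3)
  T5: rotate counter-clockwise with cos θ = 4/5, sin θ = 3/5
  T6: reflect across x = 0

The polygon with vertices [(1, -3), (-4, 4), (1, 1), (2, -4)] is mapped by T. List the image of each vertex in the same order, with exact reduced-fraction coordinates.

image vertices: (20/13, 30/13), (461/65, -277/65), (352/65, 86/65), (53/65, 229/65)

T1 rotate counter-clockwise with cos θ = 5/13, sin θ = 12/13: (1, -3) → (41/13, -3/13); (-4, 4) → (-68/13, -28/13); (1, 1) → (-7/13, 17/13); (2, -4) → (58/13, 4/13)
T2 reflect across x = 0: (41/13, -3/13) → (-41/13, -3/13); (-68/13, -28/13) → (68/13, -28/13); (-7/13, 17/13) → (7/13, 17/13); (58/13, 4/13) → (-58/13, 4/13)
T3 reflect across x = 0: (-41/13, -3/13) → (41/13, -3/13); (68/13, -28/13) → (-68/13, -28/13); (7/13, 17/13) → (-7/13, 17/13); (-58/13, 4/13) → (58/13, 4/13)
T4 translate by (-3, 3): (41/13, -3/13) → (2/13, 36/13); (-68/13, -28/13) → (-107/13, 11/13); (-7/13, 17/13) → (-46/13, 56/13); (58/13, 4/13) → (19/13, 43/13)
T5 rotate counter-clockwise with cos θ = 4/5, sin θ = 3/5: (2/13, 36/13) → (-20/13, 30/13); (-107/13, 11/13) → (-461/65, -277/65); (-46/13, 56/13) → (-352/65, 86/65); (19/13, 43/13) → (-53/65, 229/65)
T6 reflect across x = 0: (-20/13, 30/13) → (20/13, 30/13); (-461/65, -277/65) → (461/65, -277/65); (-352/65, 86/65) → (352/65, 86/65); (-53/65, 229/65) → (53/65, 229/65)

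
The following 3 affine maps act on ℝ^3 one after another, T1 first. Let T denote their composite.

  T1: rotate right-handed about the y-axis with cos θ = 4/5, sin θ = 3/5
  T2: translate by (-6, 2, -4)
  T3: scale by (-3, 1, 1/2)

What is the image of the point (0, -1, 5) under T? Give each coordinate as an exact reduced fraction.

T(p) = (9, 1, 0)

T1 rotate right-handed about the y-axis with cos θ = 4/5, sin θ = 3/5: (0, -1, 5) → (3, -1, 4)
T2 translate by (-6, 2, -4): (3, -1, 4) → (-3, 1, 0)
T3 scale by (-3, 1, 1/2): (-3, 1, 0) → (9, 1, 0)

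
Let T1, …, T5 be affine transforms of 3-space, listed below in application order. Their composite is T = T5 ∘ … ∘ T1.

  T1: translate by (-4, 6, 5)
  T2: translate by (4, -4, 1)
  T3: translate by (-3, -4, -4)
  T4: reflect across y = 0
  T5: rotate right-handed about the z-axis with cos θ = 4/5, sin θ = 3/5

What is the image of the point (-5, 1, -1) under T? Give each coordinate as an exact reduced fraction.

T(p) = (-7, -4, 1)

T1 translate by (-4, 6, 5): (-5, 1, -1) → (-9, 7, 4)
T2 translate by (4, -4, 1): (-9, 7, 4) → (-5, 3, 5)
T3 translate by (-3, -4, -4): (-5, 3, 5) → (-8, -1, 1)
T4 reflect across y = 0: (-8, -1, 1) → (-8, 1, 1)
T5 rotate right-handed about the z-axis with cos θ = 4/5, sin θ = 3/5: (-8, 1, 1) → (-7, -4, 1)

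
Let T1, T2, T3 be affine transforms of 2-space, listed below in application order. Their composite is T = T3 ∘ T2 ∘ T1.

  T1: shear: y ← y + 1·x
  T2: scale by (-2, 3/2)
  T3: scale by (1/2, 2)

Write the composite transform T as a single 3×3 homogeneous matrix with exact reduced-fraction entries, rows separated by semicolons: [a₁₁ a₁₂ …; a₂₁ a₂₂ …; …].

T1 = [1 0 0; 1 1 0; 0 0 1]
T2·T1 = [-2 0 0; 3/2 3/2 0; 0 0 1]
T3·…·T1 = [-1 0 0; 3 3 0; 0 0 1]

T = [-1 0 0; 3 3 0; 0 0 1]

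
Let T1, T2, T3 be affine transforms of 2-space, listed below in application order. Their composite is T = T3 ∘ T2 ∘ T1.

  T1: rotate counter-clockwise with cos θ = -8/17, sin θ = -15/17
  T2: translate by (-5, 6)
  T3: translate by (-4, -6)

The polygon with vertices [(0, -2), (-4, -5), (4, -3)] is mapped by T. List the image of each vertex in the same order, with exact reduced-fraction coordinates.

image vertices: (-183/17, 16/17), (-196/17, 100/17), (-230/17, -36/17)

T1 rotate counter-clockwise with cos θ = -8/17, sin θ = -15/17: (0, -2) → (-30/17, 16/17); (-4, -5) → (-43/17, 100/17); (4, -3) → (-77/17, -36/17)
T2 translate by (-5, 6): (-30/17, 16/17) → (-115/17, 118/17); (-43/17, 100/17) → (-128/17, 202/17); (-77/17, -36/17) → (-162/17, 66/17)
T3 translate by (-4, -6): (-115/17, 118/17) → (-183/17, 16/17); (-128/17, 202/17) → (-196/17, 100/17); (-162/17, 66/17) → (-230/17, -36/17)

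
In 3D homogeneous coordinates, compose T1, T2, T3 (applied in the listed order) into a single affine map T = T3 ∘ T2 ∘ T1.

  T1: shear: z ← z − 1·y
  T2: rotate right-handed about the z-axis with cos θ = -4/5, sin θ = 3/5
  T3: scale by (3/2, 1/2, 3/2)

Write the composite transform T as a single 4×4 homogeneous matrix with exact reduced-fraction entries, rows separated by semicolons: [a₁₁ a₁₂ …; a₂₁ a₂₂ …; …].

T1 = [1 0 0 0; 0 1 0 0; 0 -1 1 0; 0 0 0 1]
T2·T1 = [-4/5 -3/5 0 0; 3/5 -4/5 0 0; 0 -1 1 0; 0 0 0 1]
T3·…·T1 = [-6/5 -9/10 0 0; 3/10 -2/5 0 0; 0 -3/2 3/2 0; 0 0 0 1]

T = [-6/5 -9/10 0 0; 3/10 -2/5 0 0; 0 -3/2 3/2 0; 0 0 0 1]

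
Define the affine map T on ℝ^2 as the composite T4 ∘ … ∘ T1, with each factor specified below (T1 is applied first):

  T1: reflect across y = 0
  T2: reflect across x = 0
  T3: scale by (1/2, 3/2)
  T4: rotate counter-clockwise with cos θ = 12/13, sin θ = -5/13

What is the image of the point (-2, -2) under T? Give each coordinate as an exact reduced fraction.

T1 reflect across y = 0: (-2, -2) → (-2, 2)
T2 reflect across x = 0: (-2, 2) → (2, 2)
T3 scale by (1/2, 3/2): (2, 2) → (1, 3)
T4 rotate counter-clockwise with cos θ = 12/13, sin θ = -5/13: (1, 3) → (27/13, 31/13)

T(p) = (27/13, 31/13)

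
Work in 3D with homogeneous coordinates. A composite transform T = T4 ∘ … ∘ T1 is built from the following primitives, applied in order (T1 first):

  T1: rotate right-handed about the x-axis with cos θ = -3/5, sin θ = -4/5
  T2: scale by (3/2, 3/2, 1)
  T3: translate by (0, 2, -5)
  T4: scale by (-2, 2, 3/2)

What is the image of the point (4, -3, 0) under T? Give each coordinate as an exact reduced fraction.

T(p) = (-12, 47/5, -39/10)

T1 rotate right-handed about the x-axis with cos θ = -3/5, sin θ = -4/5: (4, -3, 0) → (4, 9/5, 12/5)
T2 scale by (3/2, 3/2, 1): (4, 9/5, 12/5) → (6, 27/10, 12/5)
T3 translate by (0, 2, -5): (6, 27/10, 12/5) → (6, 47/10, -13/5)
T4 scale by (-2, 2, 3/2): (6, 47/10, -13/5) → (-12, 47/5, -39/10)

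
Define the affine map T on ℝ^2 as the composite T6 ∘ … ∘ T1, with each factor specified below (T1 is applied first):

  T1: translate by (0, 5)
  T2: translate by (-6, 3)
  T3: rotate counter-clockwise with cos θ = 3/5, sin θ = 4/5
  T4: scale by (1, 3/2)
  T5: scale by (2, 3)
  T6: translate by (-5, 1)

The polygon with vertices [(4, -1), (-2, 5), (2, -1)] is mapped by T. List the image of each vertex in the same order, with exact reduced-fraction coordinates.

T1 translate by (0, 5): (4, -1) → (4, 4); (-2, 5) → (-2, 10); (2, -1) → (2, 4)
T2 translate by (-6, 3): (4, 4) → (-2, 7); (-2, 10) → (-8, 13); (2, 4) → (-4, 7)
T3 rotate counter-clockwise with cos θ = 3/5, sin θ = 4/5: (-2, 7) → (-34/5, 13/5); (-8, 13) → (-76/5, 7/5); (-4, 7) → (-8, 1)
T4 scale by (1, 3/2): (-34/5, 13/5) → (-34/5, 39/10); (-76/5, 7/5) → (-76/5, 21/10); (-8, 1) → (-8, 3/2)
T5 scale by (2, 3): (-34/5, 39/10) → (-68/5, 117/10); (-76/5, 21/10) → (-152/5, 63/10); (-8, 3/2) → (-16, 9/2)
T6 translate by (-5, 1): (-68/5, 117/10) → (-93/5, 127/10); (-152/5, 63/10) → (-177/5, 73/10); (-16, 9/2) → (-21, 11/2)

image vertices: (-93/5, 127/10), (-177/5, 73/10), (-21, 11/2)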